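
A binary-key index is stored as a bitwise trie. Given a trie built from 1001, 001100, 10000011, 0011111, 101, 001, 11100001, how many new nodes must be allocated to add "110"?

"11" is already a path in the trie; the remaining "0" must be added.
New nodes needed: |"110"| − 2 = 3 − 2 = 1.

1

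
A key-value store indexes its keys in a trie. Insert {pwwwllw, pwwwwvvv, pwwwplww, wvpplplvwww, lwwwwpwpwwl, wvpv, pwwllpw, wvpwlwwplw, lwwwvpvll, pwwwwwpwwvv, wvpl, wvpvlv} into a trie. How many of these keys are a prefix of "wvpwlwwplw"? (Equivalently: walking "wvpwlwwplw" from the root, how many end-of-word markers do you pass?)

Traverse "wvpwlwwplw" character by character; count nodes along the way that are marked as word ends.
Prefixes of the query that are stored words: "wvpwlwwplw"
Count: 1

1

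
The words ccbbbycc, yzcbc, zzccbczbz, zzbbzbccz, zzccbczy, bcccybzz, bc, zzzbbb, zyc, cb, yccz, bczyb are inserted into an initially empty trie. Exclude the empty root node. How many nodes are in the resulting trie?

51

Trace insertions, counting only characters that open a new branch:
  "ccbbbycc" → 8 new (c, c, b, b, b, y, c, c)
  "yzcbc" → 5 new (y, z, c, b, c)
  "zzccbczbz" → 9 new (z, z, c, c, b, c, z, b, z)
  "zzbbzbccz" → prefix "zz" already present; 7 new (b, b, z, b, c, c, z)
  "zzccbczy" → prefix "zzccbcz" already present; 1 new (y)
  "bcccybzz" → 8 new (b, c, c, c, y, b, z, z)
  "bc" → prefix "bc" already present; 0 new (none)
  "zzzbbb" → prefix "zz" already present; 4 new (z, b, b, b)
  "zyc" → prefix "z" already present; 2 new (y, c)
  "cb" → prefix "c" already present; 1 new (b)
  "yccz" → prefix "y" already present; 3 new (c, c, z)
  "bczyb" → prefix "bc" already present; 3 new (z, y, b)
Total nodes = 8 + 5 + 9 + 7 + 1 + 8 + 0 + 4 + 2 + 1 + 3 + 3 = 51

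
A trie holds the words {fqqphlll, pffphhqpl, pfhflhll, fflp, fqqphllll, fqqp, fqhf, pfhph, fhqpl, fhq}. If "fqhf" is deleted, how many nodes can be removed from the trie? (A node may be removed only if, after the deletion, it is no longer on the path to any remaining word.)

2

Walk "fqhf" from the leaf back toward the root, removing each node that no remaining word uses.
The suffix "hf" (2 nodes) is used only by "fqhf"; the node for "fq" still has the child "q", so pruning stops there.
Nodes removed: 2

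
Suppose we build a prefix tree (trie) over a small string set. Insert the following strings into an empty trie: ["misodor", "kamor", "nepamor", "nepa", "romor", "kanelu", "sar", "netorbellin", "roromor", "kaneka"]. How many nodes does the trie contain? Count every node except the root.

47

Trace insertions, counting only characters that open a new branch:
  "misodor" → 7 new (m, i, s, o, d, o, r)
  "kamor" → 5 new (k, a, m, o, r)
  "nepamor" → 7 new (n, e, p, a, m, o, r)
  "nepa" → prefix "nepa" already present; 0 new (none)
  "romor" → 5 new (r, o, m, o, r)
  "kanelu" → prefix "ka" already present; 4 new (n, e, l, u)
  "sar" → 3 new (s, a, r)
  "netorbellin" → prefix "ne" already present; 9 new (t, o, r, b, e, l, l, i, n)
  "roromor" → prefix "ro" already present; 5 new (r, o, m, o, r)
  "kaneka" → prefix "kane" already present; 2 new (k, a)
Total nodes = 7 + 5 + 7 + 0 + 5 + 4 + 3 + 9 + 5 + 2 = 47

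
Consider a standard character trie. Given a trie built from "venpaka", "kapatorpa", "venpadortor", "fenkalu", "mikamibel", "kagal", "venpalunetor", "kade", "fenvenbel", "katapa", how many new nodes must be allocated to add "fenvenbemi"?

2

The longest prefix of "fenvenbemi" already in the trie is "fenvenbe" (length 8).
Each of the 2 remaining characters creates one node.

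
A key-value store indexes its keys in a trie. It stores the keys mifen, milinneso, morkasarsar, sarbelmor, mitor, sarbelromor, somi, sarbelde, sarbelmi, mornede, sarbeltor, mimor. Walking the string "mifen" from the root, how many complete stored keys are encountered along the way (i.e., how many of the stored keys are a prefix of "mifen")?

1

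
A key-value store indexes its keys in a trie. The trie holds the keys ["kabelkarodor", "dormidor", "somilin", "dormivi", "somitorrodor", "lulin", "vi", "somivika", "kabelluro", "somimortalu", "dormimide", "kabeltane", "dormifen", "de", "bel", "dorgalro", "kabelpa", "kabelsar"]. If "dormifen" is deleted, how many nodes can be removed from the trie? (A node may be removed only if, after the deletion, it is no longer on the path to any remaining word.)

A node on "dormifen"'s path can go only if nothing else ends at it or branches off below it.
The suffix "fen" (3 nodes) is used only by "dormifen"; the node for "dormi" still has the child "d", so pruning stops there.
Nodes removed: 3

3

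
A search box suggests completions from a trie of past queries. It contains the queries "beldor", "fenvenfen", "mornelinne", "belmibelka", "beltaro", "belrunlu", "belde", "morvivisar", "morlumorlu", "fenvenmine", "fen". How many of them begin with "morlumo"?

1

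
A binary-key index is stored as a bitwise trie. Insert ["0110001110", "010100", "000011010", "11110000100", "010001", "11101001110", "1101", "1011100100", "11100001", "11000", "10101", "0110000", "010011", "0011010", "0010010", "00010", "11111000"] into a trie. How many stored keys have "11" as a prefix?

6

Walk to "11"; the words in its subtree are exactly those with that prefix.
Words under "11": 11000, 1101, 11100001, 11101001110, 11110000100, 11111000
Count: 6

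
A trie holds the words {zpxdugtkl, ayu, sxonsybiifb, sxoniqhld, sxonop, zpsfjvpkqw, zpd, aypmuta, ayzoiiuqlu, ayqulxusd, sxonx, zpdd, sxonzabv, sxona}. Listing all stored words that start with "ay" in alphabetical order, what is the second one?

ayqulxusd

Words with prefix "ay", in lexicographic order: "aypmuta", "ayqulxusd", "ayu", "ayzoiiuqlu"
Position 2: ayqulxusd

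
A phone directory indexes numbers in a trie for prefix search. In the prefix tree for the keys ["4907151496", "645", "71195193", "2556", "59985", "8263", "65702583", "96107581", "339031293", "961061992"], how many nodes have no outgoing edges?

10

A leaf is a node with no children — equivalently, the end of a word that is not a proper prefix of any other stored word.
Those words: "2556", "339031293", "4907151496", "59985", "645", "65702583", "71195193", "8263", "961061992", "96107581"
Leaf count: 10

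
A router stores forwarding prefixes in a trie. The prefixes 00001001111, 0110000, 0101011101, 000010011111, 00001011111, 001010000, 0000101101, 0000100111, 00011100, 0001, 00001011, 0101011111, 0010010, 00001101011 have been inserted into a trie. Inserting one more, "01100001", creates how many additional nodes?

Walking "01100001" from the root, the first 7 characters ("0110000") follow existing edges; "1" is the first miss.
So 8 − 7 = 1 new nodes.

1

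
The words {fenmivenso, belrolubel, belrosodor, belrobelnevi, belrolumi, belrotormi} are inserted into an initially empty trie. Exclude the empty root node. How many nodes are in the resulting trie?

39

Trie structure (* marks end of a word):
(root)
├─ b
│  └─ e
│     └─ l
│        └─ r
│           └─ o
│              ├─ b
│              │  └─ e
│              │     └─ l
│              │        └─ n
│              │           └─ e
│              │              └─ v
│              │                 └─ i *
│              ├─ l
│              │  └─ u
│              │     ├─ b
│              │     │  └─ e
│              │     │     └─ l *
│              │     └─ m
│              │        └─ i *
│              ├─ s
│              │  └─ o
│              │     └─ d
│              │        └─ o
│              │           └─ r *
│              └─ t
│                 └─ o
│                    └─ r
│                       └─ m
│                          └─ i *
└─ f
   └─ e
      └─ n
         └─ m
            └─ i
               └─ v
                  └─ e
                     └─ n
                        └─ s
                           └─ o *
Counting every labelled node above: 39.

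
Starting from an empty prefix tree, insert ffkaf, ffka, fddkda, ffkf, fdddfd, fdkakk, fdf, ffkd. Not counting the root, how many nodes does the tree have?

20

Trie structure (* marks end of a word):
(root)
└─ f
   ├─ d
   │  ├─ d
   │  │  ├─ d
   │  │  │  └─ f
   │  │  │     └─ d *
   │  │  └─ k
   │  │     └─ d
   │  │        └─ a *
   │  ├─ f *
   │  └─ k
   │     └─ a
   │        └─ k
   │           └─ k *
   └─ f
      └─ k
         ├─ a *
         │  └─ f *
         ├─ d *
         └─ f *
Counting every labelled node above: 20.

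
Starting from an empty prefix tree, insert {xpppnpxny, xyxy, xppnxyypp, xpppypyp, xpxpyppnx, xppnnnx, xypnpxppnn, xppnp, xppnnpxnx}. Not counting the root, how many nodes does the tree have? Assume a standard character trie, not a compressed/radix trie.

45

Insert word by word; a character creates a node only if that edge doesn't already exist:
  "xpppnpxny" → 9 new (x, p, p, p, n, p, x, n, y)
  "xyxy" → prefix "x" already present; 3 new (y, x, y)
  "xppnxyypp" → prefix "xpp" already present; 6 new (n, x, y, y, p, p)
  "xpppypyp" → prefix "xppp" already present; 4 new (y, p, y, p)
  "xpxpyppnx" → prefix "xp" already present; 7 new (x, p, y, p, p, n, x)
  "xppnnnx" → prefix "xppn" already present; 3 new (n, n, x)
  "xypnpxppnn" → prefix "xy" already present; 8 new (p, n, p, x, p, p, n, n)
  "xppnp" → prefix "xppn" already present; 1 new (p)
  "xppnnpxnx" → prefix "xppnn" already present; 4 new (p, x, n, x)
Total nodes = 9 + 3 + 6 + 4 + 7 + 3 + 8 + 1 + 4 = 45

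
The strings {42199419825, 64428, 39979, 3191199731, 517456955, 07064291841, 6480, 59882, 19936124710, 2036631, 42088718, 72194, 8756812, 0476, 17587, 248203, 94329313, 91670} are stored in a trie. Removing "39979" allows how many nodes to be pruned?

Walk "39979" from the leaf back toward the root, removing each node that no remaining word uses.
The suffix "9979" (4 nodes) is used only by "39979"; the node for "3" still has the child "1", so pruning stops there.
Nodes removed: 4

4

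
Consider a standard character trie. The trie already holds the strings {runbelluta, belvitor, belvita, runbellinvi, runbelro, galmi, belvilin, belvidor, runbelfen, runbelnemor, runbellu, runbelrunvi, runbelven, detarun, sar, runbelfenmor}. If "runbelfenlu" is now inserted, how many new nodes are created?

2

"runbelfen" is already a path in the trie; the remaining "lu" must be added.
Each of the 2 remaining characters creates one node.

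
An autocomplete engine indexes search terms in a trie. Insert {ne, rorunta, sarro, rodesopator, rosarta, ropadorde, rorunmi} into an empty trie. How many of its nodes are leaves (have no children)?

A leaf is a node with no children — equivalently, the end of a word that is not a proper prefix of any other stored word.
Those words: "ne", "rodesopator", "ropadorde", "rorunmi", "rorunta", "rosarta", "sarro"
Leaf count: 7

7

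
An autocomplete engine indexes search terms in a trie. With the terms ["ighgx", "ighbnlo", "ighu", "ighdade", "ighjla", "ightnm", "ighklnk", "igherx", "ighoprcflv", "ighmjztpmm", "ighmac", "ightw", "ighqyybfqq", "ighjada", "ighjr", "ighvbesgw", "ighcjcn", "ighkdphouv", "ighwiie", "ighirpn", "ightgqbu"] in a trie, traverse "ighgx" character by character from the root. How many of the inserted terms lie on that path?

1

Traverse "ighgx" character by character; count nodes along the way that are marked as word ends.
Prefixes of the query that are stored words: "ighgx"
Count: 1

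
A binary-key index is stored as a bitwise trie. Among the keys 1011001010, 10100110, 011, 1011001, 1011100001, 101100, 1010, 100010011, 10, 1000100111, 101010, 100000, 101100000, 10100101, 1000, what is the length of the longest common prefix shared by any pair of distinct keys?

9

Look for the deepest trie node that still has at least two words in its subtree.
e.g. "100010011" and "1000100111" share the prefix "100010011" of length 9; no pair shares a longer one.
Longest shared-prefix length: 9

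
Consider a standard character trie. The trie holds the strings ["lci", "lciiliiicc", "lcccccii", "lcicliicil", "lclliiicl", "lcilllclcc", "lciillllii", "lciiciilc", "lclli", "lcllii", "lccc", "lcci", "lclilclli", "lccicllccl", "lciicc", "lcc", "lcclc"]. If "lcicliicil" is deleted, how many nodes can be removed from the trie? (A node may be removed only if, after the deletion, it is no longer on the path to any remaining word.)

A node on "lcicliicil"'s path can go only if nothing else ends at it or branches off below it.
The suffix "cliicil" (7 nodes) is used only by "lcicliicil"; the node for "lci" still has the child "i", so pruning stops there.
Nodes removed: 7

7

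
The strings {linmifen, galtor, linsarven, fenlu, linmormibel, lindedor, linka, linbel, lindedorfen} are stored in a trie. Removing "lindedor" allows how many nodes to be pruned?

0

Walk "lindedor" from the leaf back toward the root, removing each node that no remaining word uses.
Every node on "lindedor" is still needed (e.g. by "lindedorfen"), so nothing is freed.
Nodes removed: 0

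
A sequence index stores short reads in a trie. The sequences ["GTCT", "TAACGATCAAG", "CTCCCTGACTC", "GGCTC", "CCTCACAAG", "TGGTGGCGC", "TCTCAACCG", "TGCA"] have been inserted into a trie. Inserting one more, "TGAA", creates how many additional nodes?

The longest prefix of "TGAA" already in the trie is "TG" (length 2).
New nodes needed: |"TGAA"| − 2 = 4 − 2 = 2.

2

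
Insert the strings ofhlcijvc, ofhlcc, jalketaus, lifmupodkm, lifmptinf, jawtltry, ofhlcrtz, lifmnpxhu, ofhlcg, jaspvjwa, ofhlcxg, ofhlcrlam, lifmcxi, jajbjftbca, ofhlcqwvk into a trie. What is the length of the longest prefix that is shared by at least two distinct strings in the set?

6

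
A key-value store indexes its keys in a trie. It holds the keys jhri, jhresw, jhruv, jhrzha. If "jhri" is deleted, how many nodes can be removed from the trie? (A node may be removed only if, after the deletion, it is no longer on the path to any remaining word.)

A node on "jhri"'s path can go only if nothing else ends at it or branches off below it.
The suffix "i" (1 node) is used only by "jhri"; the node for "jhr" still has the child "e", so pruning stops there.
Nodes removed: 1

1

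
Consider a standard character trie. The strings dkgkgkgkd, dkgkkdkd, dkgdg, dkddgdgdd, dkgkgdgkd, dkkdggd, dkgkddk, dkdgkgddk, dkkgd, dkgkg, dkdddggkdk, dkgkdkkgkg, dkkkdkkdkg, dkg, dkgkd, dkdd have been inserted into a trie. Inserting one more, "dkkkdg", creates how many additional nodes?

1

The longest prefix of "dkkkdg" already in the trie is "dkkkd" (length 5).
Each of the 1 remaining characters creates one node.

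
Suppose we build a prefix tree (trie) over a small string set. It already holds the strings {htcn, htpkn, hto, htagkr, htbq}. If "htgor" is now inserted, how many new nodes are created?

"ht" is already a path in the trie; the remaining "gor" must be added.
So 5 − 2 = 3 new nodes.

3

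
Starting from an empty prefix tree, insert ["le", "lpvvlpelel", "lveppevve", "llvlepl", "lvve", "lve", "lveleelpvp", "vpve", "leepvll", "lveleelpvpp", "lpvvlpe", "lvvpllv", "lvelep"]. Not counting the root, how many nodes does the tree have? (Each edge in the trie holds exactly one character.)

49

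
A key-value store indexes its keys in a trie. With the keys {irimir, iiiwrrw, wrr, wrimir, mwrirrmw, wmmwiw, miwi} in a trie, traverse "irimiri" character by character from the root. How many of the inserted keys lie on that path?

1

Check each prefix of "irimiri" against the stored set — each match is an end-marker on the path.
Prefixes of the query that are stored words: "irimir"
Count: 1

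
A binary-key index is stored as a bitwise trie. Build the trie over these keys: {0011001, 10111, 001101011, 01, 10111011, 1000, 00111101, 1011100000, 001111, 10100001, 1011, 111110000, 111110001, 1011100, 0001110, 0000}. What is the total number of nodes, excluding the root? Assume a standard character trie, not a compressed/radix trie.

50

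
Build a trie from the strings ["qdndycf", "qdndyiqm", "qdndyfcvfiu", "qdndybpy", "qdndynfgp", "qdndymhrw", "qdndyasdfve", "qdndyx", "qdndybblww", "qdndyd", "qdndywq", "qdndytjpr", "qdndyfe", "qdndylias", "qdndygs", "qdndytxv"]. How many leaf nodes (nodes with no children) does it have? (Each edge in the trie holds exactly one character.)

Leaves are exactly the stored words that no other stored word extends.
Those words: "qdndyasdfve", "qdndybblww", "qdndybpy", "qdndycf", "qdndyd", "qdndyfcvfiu", "qdndyfe", "qdndygs", "qdndyiqm", "qdndylias", "qdndymhrw", "qdndynfgp", "qdndytjpr", "qdndytxv", "qdndywq", "qdndyx"
Leaf count: 16

16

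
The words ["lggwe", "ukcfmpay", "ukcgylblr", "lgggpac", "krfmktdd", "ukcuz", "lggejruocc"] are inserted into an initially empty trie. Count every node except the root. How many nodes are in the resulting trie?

40

Count nodes per top-level branch (shared prefixes stored once):
  'k'-branch (krfmktdd): 8 nodes
  'l'-branch (lggejruocc, lgggpac, lggwe): 16 nodes
  'u'-branch (ukcfmpay, ukcgylblr, ukcuz): 16 nodes
Sum: 40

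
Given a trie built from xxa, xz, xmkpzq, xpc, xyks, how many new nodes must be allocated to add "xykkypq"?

4

"xyk" is already a path in the trie; the remaining "kypq" must be added.
New nodes needed: |"xykkypq"| − 3 = 7 − 3 = 4.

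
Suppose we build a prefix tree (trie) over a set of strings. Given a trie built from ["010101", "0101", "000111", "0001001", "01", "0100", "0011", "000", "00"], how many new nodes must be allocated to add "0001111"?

1

Walking "0001111" from the root, the first 6 characters ("000111") follow existing edges; "1" is the first miss.
So 7 − 6 = 1 new nodes.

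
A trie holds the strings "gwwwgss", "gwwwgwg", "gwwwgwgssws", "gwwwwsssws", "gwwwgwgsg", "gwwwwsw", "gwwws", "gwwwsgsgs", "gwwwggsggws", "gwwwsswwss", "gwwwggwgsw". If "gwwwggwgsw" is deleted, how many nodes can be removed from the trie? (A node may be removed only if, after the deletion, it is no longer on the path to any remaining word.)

After clearing the end-marker at "gwwwggwgsw", prune upward until reaching a node still needed by another word.
The suffix "wgsw" (4 nodes) is used only by "gwwwggwgsw"; the node for "gwwwgg" still has the child "s", so pruning stops there.
Nodes removed: 4

4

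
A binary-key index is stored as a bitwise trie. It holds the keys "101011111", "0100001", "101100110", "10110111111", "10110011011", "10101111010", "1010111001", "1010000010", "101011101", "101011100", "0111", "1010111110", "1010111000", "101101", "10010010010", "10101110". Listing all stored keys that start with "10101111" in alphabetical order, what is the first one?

Filter for "10101111…" and sort: "10101111010", "101011111", "1010111110"
Position 1: 10101111010

10101111010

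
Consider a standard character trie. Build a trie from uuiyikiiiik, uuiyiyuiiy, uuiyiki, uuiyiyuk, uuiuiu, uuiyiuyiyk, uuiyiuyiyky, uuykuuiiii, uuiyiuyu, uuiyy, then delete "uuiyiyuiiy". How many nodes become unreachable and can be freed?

3

A node on "uuiyiyuiiy"'s path can go only if nothing else ends at it or branches off below it.
The suffix "iiy" (3 nodes) is used only by "uuiyiyuiiy"; the node for "uuiyiyu" still has the child "k", so pruning stops there.
Nodes removed: 3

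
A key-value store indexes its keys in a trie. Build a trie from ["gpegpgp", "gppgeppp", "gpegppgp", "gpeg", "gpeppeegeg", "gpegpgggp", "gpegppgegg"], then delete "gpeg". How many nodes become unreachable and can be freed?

0

Walk "gpeg" from the leaf back toward the root, removing each node that no remaining word uses.
Every node on "gpeg" is still needed (e.g. by "gpegpgp"), so nothing is freed.
Nodes removed: 0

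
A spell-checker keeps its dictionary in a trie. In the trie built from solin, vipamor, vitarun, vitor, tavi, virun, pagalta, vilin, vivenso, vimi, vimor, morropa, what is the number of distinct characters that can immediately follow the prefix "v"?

1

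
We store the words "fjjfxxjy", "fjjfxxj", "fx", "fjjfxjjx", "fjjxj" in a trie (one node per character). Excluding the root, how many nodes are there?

14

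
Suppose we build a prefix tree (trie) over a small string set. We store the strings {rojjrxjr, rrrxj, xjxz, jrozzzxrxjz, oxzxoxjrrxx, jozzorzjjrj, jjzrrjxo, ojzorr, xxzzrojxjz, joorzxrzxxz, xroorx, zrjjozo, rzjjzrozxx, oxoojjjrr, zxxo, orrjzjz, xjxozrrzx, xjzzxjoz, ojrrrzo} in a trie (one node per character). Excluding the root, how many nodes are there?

Trace insertions, counting only characters that open a new branch:
  "rojjrxjr" → 8 new (r, o, j, j, r, x, j, r)
  "rrrxj" → prefix "r" already present; 4 new (r, r, x, j)
  "xjxz" → 4 new (x, j, x, z)
  "jrozzzxrxjz" → 11 new (j, r, o, z, z, z, x, r, x, j, z)
  "oxzxoxjrrxx" → 11 new (o, x, z, x, o, x, j, r, r, x, x)
  "jozzorzjjrj" → prefix "j" already present; 10 new (o, z, z, o, r, z, j, j, r, j)
  "jjzrrjxo" → prefix "j" already present; 7 new (j, z, r, r, j, x, o)
  "ojzorr" → prefix "o" already present; 5 new (j, z, o, r, r)
  "xxzzrojxjz" → prefix "x" already present; 9 new (x, z, z, r, o, j, x, j, z)
  "joorzxrzxxz" → prefix "jo" already present; 9 new (o, r, z, x, r, z, x, x, z)
  "xroorx" → prefix "x" already present; 5 new (r, o, o, r, x)
  "zrjjozo" → 7 new (z, r, j, j, o, z, o)
  "rzjjzrozxx" → prefix "r" already present; 9 new (z, j, j, z, r, o, z, x, x)
  "oxoojjjrr" → prefix "ox" already present; 7 new (o, o, j, j, j, r, r)
  "zxxo" → prefix "z" already present; 3 new (x, x, o)
  "orrjzjz" → prefix "o" already present; 6 new (r, r, j, z, j, z)
  "xjxozrrzx" → prefix "xjx" already present; 6 new (o, z, r, r, z, x)
  "xjzzxjoz" → prefix "xj" already present; 6 new (z, z, x, j, o, z)
  "ojrrrzo" → prefix "oj" already present; 5 new (r, r, r, z, o)
Total nodes = 8 + 4 + 4 + 11 + 11 + 10 + 7 + 5 + 9 + 9 + 5 + 7 + 9 + 7 + 3 + 6 + 6 + 6 + 5 = 132

132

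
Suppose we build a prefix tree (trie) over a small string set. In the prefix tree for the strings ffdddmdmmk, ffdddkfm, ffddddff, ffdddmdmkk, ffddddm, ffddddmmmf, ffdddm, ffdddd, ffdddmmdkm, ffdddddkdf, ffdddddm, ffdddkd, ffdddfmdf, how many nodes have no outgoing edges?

A leaf is a node with no children — equivalently, the end of a word that is not a proper prefix of any other stored word.
Those words: "ffdddddkdf", "ffdddddm", "ffddddff", "ffddddmmmf", "ffdddfmdf", "ffdddkd", "ffdddkfm", "ffdddmdmkk", "ffdddmdmmk", "ffdddmmdkm"
Leaf count: 10

10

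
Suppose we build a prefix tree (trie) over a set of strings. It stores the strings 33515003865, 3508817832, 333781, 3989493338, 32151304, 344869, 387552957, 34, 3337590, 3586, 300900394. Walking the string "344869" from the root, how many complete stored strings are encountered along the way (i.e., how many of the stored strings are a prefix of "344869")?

Walk "344869" from the root; an end-of-word marker is hit whenever a stored word is a prefix of "344869".
Prefixes of the query that are stored words: "34", "344869"
Count: 2

2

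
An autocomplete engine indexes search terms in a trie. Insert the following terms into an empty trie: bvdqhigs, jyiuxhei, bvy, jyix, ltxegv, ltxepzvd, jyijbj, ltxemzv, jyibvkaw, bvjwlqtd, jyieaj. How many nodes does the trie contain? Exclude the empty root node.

48

Trace insertions, counting only characters that open a new branch:
  "bvdqhigs" → 8 new (b, v, d, q, h, i, g, s)
  "jyiuxhei" → 8 new (j, y, i, u, x, h, e, i)
  "bvy" → prefix "bv" already present; 1 new (y)
  "jyix" → prefix "jyi" already present; 1 new (x)
  "ltxegv" → 6 new (l, t, x, e, g, v)
  "ltxepzvd" → prefix "ltxe" already present; 4 new (p, z, v, d)
  "jyijbj" → prefix "jyi" already present; 3 new (j, b, j)
  "ltxemzv" → prefix "ltxe" already present; 3 new (m, z, v)
  "jyibvkaw" → prefix "jyi" already present; 5 new (b, v, k, a, w)
  "bvjwlqtd" → prefix "bv" already present; 6 new (j, w, l, q, t, d)
  "jyieaj" → prefix "jyi" already present; 3 new (e, a, j)
Total nodes = 8 + 8 + 1 + 1 + 6 + 4 + 3 + 3 + 5 + 6 + 3 = 48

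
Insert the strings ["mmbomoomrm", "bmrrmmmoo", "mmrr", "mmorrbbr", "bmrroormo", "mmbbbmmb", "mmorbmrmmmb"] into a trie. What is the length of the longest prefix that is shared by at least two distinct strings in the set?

Look for the deepest trie node that still has at least two words in its subtree.
"bmrrmmmoo" and "bmrroormo" agree on "bmrr" (4 characters) before diverging; nothing deeper is shared.
Longest shared-prefix length: 4

4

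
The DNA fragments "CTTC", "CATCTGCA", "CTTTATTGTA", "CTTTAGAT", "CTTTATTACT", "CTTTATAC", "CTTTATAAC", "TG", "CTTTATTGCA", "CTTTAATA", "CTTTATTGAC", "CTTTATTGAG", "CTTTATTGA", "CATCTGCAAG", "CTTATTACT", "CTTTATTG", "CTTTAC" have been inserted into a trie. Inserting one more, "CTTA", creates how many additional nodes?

"CTTA" is already a full path in the trie; only an end-marker is added.
No new nodes are needed: 0.

0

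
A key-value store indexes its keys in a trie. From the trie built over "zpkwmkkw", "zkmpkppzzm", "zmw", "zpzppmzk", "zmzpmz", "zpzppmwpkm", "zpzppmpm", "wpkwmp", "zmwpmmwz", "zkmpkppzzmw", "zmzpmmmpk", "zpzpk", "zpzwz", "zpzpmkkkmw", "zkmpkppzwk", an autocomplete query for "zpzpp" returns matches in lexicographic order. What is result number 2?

zpzppmwpkm

DFS of the "zpzpp" subtree visits, in order: "zpzppmpm", "zpzppmwpkm", "zpzppmzk"
Position 2: zpzppmwpkm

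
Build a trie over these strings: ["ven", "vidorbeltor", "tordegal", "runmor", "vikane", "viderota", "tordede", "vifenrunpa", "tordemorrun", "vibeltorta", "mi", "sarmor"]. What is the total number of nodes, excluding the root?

Trace insertions, counting only characters that open a new branch:
  "ven" → 3 new (v, e, n)
  "vidorbeltor" → prefix "v" already present; 10 new (i, d, o, r, b, e, l, t, o, r)
  "tordegal" → 8 new (t, o, r, d, e, g, a, l)
  "runmor" → 6 new (r, u, n, m, o, r)
  "vikane" → prefix "vi" already present; 4 new (k, a, n, e)
  "viderota" → prefix "vid" already present; 5 new (e, r, o, t, a)
  "tordede" → prefix "torde" already present; 2 new (d, e)
  "vifenrunpa" → prefix "vi" already present; 8 new (f, e, n, r, u, n, p, a)
  "tordemorrun" → prefix "torde" already present; 6 new (m, o, r, r, u, n)
  "vibeltorta" → prefix "vi" already present; 8 new (b, e, l, t, o, r, t, a)
  "mi" → 2 new (m, i)
  "sarmor" → 6 new (s, a, r, m, o, r)
Total nodes = 3 + 10 + 8 + 6 + 4 + 5 + 2 + 8 + 6 + 8 + 2 + 6 = 68

68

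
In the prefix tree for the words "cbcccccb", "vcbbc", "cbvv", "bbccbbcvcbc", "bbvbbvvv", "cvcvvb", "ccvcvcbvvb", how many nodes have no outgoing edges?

7

Leaves are exactly the stored words that no other stored word extends.
Those words: "bbccbbcvcbc", "bbvbbvvv", "cbcccccb", "cbvv", "ccvcvcbvvb", "cvcvvb", "vcbbc"
Leaf count: 7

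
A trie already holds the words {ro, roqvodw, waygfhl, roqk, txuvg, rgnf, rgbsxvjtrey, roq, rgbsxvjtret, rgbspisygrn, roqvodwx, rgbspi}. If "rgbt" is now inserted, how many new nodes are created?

The longest prefix of "rgbt" already in the trie is "rgb" (length 3).
New nodes needed: |"rgbt"| − 3 = 4 − 3 = 1.

1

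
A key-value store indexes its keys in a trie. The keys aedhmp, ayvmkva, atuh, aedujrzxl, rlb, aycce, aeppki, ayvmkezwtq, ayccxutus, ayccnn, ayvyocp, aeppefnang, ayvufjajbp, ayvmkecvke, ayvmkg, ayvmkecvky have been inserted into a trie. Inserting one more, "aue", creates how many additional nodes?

2

The longest prefix of "aue" already in the trie is "a" (length 1).
So 3 − 1 = 2 new nodes.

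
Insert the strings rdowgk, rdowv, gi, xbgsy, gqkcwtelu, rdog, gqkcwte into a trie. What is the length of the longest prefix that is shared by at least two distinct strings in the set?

Look for the deepest trie node that still has at least two words in its subtree.
"gqkcwte" and "gqkcwtelu" agree on "gqkcwte" (7 characters) before diverging; nothing deeper is shared.
Longest shared-prefix length: 7

7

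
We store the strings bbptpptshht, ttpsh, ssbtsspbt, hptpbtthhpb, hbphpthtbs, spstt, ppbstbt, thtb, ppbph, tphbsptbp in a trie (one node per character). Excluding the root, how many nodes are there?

69

Trace insertions, counting only characters that open a new branch:
  "bbptpptshht" → 11 new (b, b, p, t, p, p, t, s, h, h, t)
  "ttpsh" → 5 new (t, t, p, s, h)
  "ssbtsspbt" → 9 new (s, s, b, t, s, s, p, b, t)
  "hptpbtthhpb" → 11 new (h, p, t, p, b, t, t, h, h, p, b)
  "hbphpthtbs" → prefix "h" already present; 9 new (b, p, h, p, t, h, t, b, s)
  "spstt" → prefix "s" already present; 4 new (p, s, t, t)
  "ppbstbt" → 7 new (p, p, b, s, t, b, t)
  "thtb" → prefix "t" already present; 3 new (h, t, b)
  "ppbph" → prefix "ppb" already present; 2 new (p, h)
  "tphbsptbp" → prefix "t" already present; 8 new (p, h, b, s, p, t, b, p)
Total nodes = 11 + 5 + 9 + 11 + 9 + 4 + 7 + 3 + 2 + 8 = 69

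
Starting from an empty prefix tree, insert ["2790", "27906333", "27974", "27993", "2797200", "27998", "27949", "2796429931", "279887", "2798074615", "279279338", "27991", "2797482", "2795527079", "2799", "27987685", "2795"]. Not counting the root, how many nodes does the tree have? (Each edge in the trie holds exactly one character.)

54

Trace insertions, counting only characters that open a new branch:
  "2790" → 4 new (2, 7, 9, 0)
  "27906333" → prefix "2790" already present; 4 new (6, 3, 3, 3)
  "27974" → prefix "279" already present; 2 new (7, 4)
  "27993" → prefix "279" already present; 2 new (9, 3)
  "2797200" → prefix "2797" already present; 3 new (2, 0, 0)
  "27998" → prefix "2799" already present; 1 new (8)
  "27949" → prefix "279" already present; 2 new (4, 9)
  "2796429931" → prefix "279" already present; 7 new (6, 4, 2, 9, 9, 3, 1)
  "279887" → prefix "279" already present; 3 new (8, 8, 7)
  "2798074615" → prefix "2798" already present; 6 new (0, 7, 4, 6, 1, 5)
  "279279338" → prefix "279" already present; 6 new (2, 7, 9, 3, 3, 8)
  "27991" → prefix "2799" already present; 1 new (1)
  "2797482" → prefix "27974" already present; 2 new (8, 2)
  "2795527079" → prefix "279" already present; 7 new (5, 5, 2, 7, 0, 7, 9)
  "2799" → prefix "2799" already present; 0 new (none)
  "27987685" → prefix "2798" already present; 4 new (7, 6, 8, 5)
  "2795" → prefix "2795" already present; 0 new (none)
Total nodes = 4 + 4 + 2 + 2 + 3 + 1 + 2 + 7 + 3 + 6 + 6 + 1 + 2 + 7 + 0 + 4 + 0 = 54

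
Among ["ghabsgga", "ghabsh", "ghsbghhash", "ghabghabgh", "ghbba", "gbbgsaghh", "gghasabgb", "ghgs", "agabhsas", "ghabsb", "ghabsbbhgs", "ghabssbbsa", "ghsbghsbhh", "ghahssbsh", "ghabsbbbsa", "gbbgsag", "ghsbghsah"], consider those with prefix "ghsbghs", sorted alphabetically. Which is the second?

Words with prefix "ghsbghs", in lexicographic order: "ghsbghsah", "ghsbghsbhh"
The 2nd is ghsbghsbhh.

ghsbghsbhh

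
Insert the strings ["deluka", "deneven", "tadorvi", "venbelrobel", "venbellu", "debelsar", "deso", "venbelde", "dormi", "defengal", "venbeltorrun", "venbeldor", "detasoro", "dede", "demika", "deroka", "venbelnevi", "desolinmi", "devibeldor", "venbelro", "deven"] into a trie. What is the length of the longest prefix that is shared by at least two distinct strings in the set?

8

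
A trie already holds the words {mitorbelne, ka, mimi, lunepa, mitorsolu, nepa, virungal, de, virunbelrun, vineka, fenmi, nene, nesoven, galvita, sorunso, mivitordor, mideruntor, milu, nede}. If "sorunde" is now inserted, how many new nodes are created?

The longest prefix of "sorunde" already in the trie is "sorun" (length 5).
Each of the 2 remaining characters creates one node.

2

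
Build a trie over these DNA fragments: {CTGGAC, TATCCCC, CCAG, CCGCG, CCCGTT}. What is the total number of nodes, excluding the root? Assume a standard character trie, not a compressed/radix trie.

Trie structure (* marks end of a word):
(root)
├─ C
│  ├─ C
│  │  ├─ A
│  │  │  └─ G *
│  │  ├─ C
│  │  │  └─ G
│  │  │     └─ T
│  │  │        └─ T *
│  │  └─ G
│  │     └─ C
│  │        └─ G *
│  └─ T
│     └─ G
│        └─ G
│           └─ A
│              └─ C *
└─ T
   └─ A
      └─ T
         └─ C
            └─ C
               └─ C
                  └─ C *
Counting every labelled node above: 23.

23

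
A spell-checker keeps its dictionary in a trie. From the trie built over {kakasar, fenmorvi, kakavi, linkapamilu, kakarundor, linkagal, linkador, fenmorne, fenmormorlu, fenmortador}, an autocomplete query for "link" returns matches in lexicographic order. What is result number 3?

DFS of the "link" subtree visits, in order: "linkador", "linkagal", "linkapamilu"
The 3rd is linkapamilu.

linkapamilu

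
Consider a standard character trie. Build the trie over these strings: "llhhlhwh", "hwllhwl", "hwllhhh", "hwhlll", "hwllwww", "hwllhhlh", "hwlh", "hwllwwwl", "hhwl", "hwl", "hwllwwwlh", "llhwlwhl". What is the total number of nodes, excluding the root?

37

Trace insertions, counting only characters that open a new branch:
  "llhhlhwh" → 8 new (l, l, h, h, l, h, w, h)
  "hwllhwl" → 7 new (h, w, l, l, h, w, l)
  "hwllhhh" → prefix "hwllh" already present; 2 new (h, h)
  "hwhlll" → prefix "hw" already present; 4 new (h, l, l, l)
  "hwllwww" → prefix "hwll" already present; 3 new (w, w, w)
  "hwllhhlh" → prefix "hwllhh" already present; 2 new (l, h)
  "hwlh" → prefix "hwl" already present; 1 new (h)
  "hwllwwwl" → prefix "hwllwww" already present; 1 new (l)
  "hhwl" → prefix "h" already present; 3 new (h, w, l)
  "hwl" → prefix "hwl" already present; 0 new (none)
  "hwllwwwlh" → prefix "hwllwwwl" already present; 1 new (h)
  "llhwlwhl" → prefix "llh" already present; 5 new (w, l, w, h, l)
Total nodes = 8 + 7 + 2 + 4 + 3 + 2 + 1 + 1 + 3 + 0 + 1 + 5 = 37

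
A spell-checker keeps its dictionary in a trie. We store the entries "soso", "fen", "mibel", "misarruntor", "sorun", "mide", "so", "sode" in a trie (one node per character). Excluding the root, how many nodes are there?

For each word, the new-node count is its length minus the longest prefix already in the trie:
  "soso" → 4 new (s, o, s, o)
  "fen" → 3 new (f, e, n)
  "mibel" → 5 new (m, i, b, e, l)
  "misarruntor" → prefix "mi" already present; 9 new (s, a, r, r, u, n, t, o, r)
  "sorun" → prefix "so" already present; 3 new (r, u, n)
  "mide" → prefix "mi" already present; 2 new (d, e)
  "so" → prefix "so" already present; 0 new (none)
  "sode" → prefix "so" already present; 2 new (d, e)
Total nodes = 4 + 3 + 5 + 9 + 3 + 2 + 0 + 2 = 28

28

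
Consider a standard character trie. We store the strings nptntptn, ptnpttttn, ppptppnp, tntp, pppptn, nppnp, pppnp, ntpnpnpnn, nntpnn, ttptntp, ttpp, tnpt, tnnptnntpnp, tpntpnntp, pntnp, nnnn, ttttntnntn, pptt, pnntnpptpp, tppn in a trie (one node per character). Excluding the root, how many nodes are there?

Count nodes per top-level branch (shared prefixes stored once):
  'n'-branch (nnnn, nntpnn, nppnp, nptntptn, ntpnpnpnn): 26 nodes
  'p'-branch (pnntnpptpp, pntnp, pppnp, pppptn, ppptppnp, pptt, ptnpttttn): 35 nodes
  't'-branch (tnnptnntpnp, tnpt, tntp, tpntpnntp, tppn, ttpp, ttptntp, ttttntnntn): 40 nodes
Sum: 101

101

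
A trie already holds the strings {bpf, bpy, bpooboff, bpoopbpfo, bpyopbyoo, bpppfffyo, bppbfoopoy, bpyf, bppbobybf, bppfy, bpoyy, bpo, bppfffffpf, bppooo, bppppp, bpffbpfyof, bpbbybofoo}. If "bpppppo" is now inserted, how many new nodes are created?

1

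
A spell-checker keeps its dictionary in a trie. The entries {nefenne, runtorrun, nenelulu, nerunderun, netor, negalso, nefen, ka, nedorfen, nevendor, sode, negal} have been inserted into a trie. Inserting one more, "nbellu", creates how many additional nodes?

The longest prefix of "nbellu" already in the trie is "n" (length 1).
So 6 − 1 = 5 new nodes.

5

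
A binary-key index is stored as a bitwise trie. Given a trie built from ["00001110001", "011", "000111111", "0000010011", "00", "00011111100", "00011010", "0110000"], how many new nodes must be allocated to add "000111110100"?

4

"00011111" is already a path in the trie; the remaining "0100" must be added.
So 12 − 8 = 4 new nodes.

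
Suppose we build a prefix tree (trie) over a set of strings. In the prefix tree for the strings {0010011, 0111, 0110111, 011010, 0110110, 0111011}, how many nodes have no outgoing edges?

5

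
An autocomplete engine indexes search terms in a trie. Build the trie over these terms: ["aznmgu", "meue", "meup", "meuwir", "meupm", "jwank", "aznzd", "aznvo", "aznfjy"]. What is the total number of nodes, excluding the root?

27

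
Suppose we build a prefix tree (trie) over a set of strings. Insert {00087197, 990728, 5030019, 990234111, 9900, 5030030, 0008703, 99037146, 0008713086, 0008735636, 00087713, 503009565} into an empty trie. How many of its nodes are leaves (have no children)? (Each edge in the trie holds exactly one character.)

Leaves are exactly the stored words that no other stored word extends.
Those words: "0008703", "0008713086", "00087197", "0008735636", "00087713", "5030019", "5030030", "503009565", "9900", "990234111", "99037146", "990728"
Leaf count: 12

12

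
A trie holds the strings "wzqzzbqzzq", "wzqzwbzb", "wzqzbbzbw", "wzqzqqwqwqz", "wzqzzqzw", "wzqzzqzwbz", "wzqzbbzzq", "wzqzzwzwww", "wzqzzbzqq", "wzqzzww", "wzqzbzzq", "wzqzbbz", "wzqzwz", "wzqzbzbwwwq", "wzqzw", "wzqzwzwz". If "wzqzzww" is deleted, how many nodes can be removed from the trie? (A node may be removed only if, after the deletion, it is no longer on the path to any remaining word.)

1

Walk "wzqzzww" from the leaf back toward the root, removing each node that no remaining word uses.
The suffix "w" (1 node) is used only by "wzqzzww"; the node for "wzqzzw" still has the child "z", so pruning stops there.
Nodes removed: 1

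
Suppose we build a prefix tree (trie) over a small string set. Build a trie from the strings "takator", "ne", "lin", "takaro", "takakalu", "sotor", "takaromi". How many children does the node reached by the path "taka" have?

Follow the path "taka" to its node, then look at its outgoing edges.
Characters that immediately follow "taka" among the stored strings: {k, r, t}.
That node has 3 child edges.

3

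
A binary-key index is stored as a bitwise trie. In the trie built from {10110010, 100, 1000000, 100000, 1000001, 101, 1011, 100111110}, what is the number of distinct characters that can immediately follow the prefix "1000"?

1

Follow the path "1000" to its node, then look at its outgoing edges.
Distinct next characters after "1000": 0.
That node has 1 child edge.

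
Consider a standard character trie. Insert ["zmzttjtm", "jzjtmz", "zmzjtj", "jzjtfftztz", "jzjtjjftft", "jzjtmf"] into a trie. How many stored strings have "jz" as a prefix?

4

Filter for entries beginning with "jz":
Matches: "jzjtfftztz", "jzjtjjftft", "jzjtmf", "jzjtmz"
Count: 4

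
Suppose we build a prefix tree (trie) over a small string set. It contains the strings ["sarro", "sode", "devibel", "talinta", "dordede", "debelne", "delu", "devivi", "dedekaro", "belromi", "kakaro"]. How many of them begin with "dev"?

2

Filter for entries beginning with "dev":
Words under "dev": devibel, devivi
Count: 2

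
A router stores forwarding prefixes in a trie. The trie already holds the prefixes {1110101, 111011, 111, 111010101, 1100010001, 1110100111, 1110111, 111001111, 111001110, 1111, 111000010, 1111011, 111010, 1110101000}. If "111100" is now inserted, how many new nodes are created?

1

The longest prefix of "111100" already in the trie is "11110" (length 5).
New nodes needed: |"111100"| − 5 = 6 − 5 = 1.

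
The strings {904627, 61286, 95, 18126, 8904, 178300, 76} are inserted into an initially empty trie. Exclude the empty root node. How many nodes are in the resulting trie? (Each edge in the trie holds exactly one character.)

28

Count nodes per top-level branch (shared prefixes stored once):
  '1'-branch (178300, 18126): 10 nodes
  '6'-branch (61286): 5 nodes
  '7'-branch (76): 2 nodes
  '8'-branch (8904): 4 nodes
  '9'-branch (904627, 95): 7 nodes
Sum: 28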